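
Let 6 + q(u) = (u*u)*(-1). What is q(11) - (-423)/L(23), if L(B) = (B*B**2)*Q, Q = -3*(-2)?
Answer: -3090277/24334 ≈ -126.99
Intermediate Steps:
q(u) = -6 - u**2 (q(u) = -6 + (u*u)*(-1) = -6 + u**2*(-1) = -6 - u**2)
Q = 6
L(B) = 6*B**3 (L(B) = (B*B**2)*6 = B**3*6 = 6*B**3)
q(11) - (-423)/L(23) = (-6 - 1*11**2) - (-423)/(6*23**3) = (-6 - 1*121) - (-423)/(6*12167) = (-6 - 121) - (-423)/73002 = -127 - (-423)/73002 = -127 - 1*(-141/24334) = -127 + 141/24334 = -3090277/24334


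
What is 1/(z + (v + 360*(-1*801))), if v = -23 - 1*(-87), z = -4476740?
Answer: -1/4765036 ≈ -2.0986e-7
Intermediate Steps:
v = 64 (v = -23 + 87 = 64)
1/(z + (v + 360*(-1*801))) = 1/(-4476740 + (64 + 360*(-1*801))) = 1/(-4476740 + (64 + 360*(-801))) = 1/(-4476740 + (64 - 288360)) = 1/(-4476740 - 288296) = 1/(-4765036) = -1/4765036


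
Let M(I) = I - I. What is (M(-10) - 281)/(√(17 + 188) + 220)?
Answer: -12364/9639 + 281*√205/48195 ≈ -1.1992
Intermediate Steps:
M(I) = 0
(M(-10) - 281)/(√(17 + 188) + 220) = (0 - 281)/(√(17 + 188) + 220) = -281/(√205 + 220) = -281/(220 + √205)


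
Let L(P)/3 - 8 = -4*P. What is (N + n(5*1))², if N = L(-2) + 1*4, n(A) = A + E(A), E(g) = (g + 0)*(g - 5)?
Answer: 3249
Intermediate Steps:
E(g) = g*(-5 + g)
L(P) = 24 - 12*P (L(P) = 24 + 3*(-4*P) = 24 - 12*P)
n(A) = A + A*(-5 + A)
N = 52 (N = (24 - 12*(-2)) + 1*4 = (24 + 24) + 4 = 48 + 4 = 52)
(N + n(5*1))² = (52 + (5*1)*(-4 + 5*1))² = (52 + 5*(-4 + 5))² = (52 + 5*1)² = (52 + 5)² = 57² = 3249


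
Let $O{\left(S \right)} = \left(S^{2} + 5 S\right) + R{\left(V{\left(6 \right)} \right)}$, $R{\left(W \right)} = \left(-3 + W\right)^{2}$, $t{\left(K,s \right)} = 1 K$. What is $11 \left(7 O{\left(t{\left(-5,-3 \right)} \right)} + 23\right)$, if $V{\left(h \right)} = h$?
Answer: $946$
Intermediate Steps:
$t{\left(K,s \right)} = K$
$O{\left(S \right)} = 9 + S^{2} + 5 S$ ($O{\left(S \right)} = \left(S^{2} + 5 S\right) + \left(-3 + 6\right)^{2} = \left(S^{2} + 5 S\right) + 3^{2} = \left(S^{2} + 5 S\right) + 9 = 9 + S^{2} + 5 S$)
$11 \left(7 O{\left(t{\left(-5,-3 \right)} \right)} + 23\right) = 11 \left(7 \left(9 + \left(-5\right)^{2} + 5 \left(-5\right)\right) + 23\right) = 11 \left(7 \left(9 + 25 - 25\right) + 23\right) = 11 \left(7 \cdot 9 + 23\right) = 11 \left(63 + 23\right) = 11 \cdot 86 = 946$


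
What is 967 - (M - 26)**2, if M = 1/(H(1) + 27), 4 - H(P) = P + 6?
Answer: 168863/576 ≈ 293.17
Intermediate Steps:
H(P) = -2 - P (H(P) = 4 - (P + 6) = 4 - (6 + P) = 4 + (-6 - P) = -2 - P)
M = 1/24 (M = 1/((-2 - 1*1) + 27) = 1/((-2 - 1) + 27) = 1/(-3 + 27) = 1/24 ≈ 0.041667)
967 - (M - 26)**2 = 967 - (1/24 - 26)**2 = 967 - (-623/24)**2 = 967 - 1*388129/576 = 967 - 388129/576 = 168863/576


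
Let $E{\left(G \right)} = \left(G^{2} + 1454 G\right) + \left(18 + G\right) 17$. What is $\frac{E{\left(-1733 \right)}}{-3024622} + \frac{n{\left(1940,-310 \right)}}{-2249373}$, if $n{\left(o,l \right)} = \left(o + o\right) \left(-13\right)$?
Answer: $- \frac{434722593808}{3401751531003} \approx -0.12779$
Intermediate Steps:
$E{\left(G \right)} = 306 + G^{2} + 1471 G$ ($E{\left(G \right)} = \left(G^{2} + 1454 G\right) + \left(306 + 17 G\right) = 306 + G^{2} + 1471 G$)
$n{\left(o,l \right)} = - 26 o$ ($n{\left(o,l \right)} = 2 o \left(-13\right) = - 26 o$)
$\frac{E{\left(-1733 \right)}}{-3024622} + \frac{n{\left(1940,-310 \right)}}{-2249373} = \frac{306 + \left(-1733\right)^{2} + 1471 \left(-1733\right)}{-3024622} + \frac{\left(-26\right) 1940}{-2249373} = \left(306 + 3003289 - 2549243\right) \left(- \frac{1}{3024622}\right) - - \frac{50440}{2249373} = 454352 \left(- \frac{1}{3024622}\right) + \frac{50440}{2249373} = - \frac{227176}{1512311} + \frac{50440}{2249373} = - \frac{434722593808}{3401751531003}$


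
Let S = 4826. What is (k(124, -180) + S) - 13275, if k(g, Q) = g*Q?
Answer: -30769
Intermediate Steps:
k(g, Q) = Q*g
(k(124, -180) + S) - 13275 = (-180*124 + 4826) - 13275 = (-22320 + 4826) - 13275 = -17494 - 13275 = -30769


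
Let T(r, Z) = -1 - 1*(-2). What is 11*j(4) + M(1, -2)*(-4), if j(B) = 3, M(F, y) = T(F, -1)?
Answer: 29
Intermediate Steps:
T(r, Z) = 1 (T(r, Z) = -1 + 2 = 1)
M(F, y) = 1
11*j(4) + M(1, -2)*(-4) = 11*3 + 1*(-4) = 33 - 4 = 29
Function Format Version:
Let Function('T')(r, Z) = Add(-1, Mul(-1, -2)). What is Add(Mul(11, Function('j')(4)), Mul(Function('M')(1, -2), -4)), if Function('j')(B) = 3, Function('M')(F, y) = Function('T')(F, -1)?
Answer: 29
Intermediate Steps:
Function('T')(r, Z) = 1 (Function('T')(r, Z) = Add(-1, 2) = 1)
Function('M')(F, y) = 1
Add(Mul(11, Function('j')(4)), Mul(Function('M')(1, -2), -4)) = Add(Mul(11, 3), Mul(1, -4)) = Add(33, -4) = 29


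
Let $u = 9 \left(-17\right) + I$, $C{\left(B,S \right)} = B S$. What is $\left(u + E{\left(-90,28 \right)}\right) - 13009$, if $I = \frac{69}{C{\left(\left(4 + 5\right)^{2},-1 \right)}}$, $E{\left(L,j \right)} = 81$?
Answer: $- \frac{353210}{27} \approx -13082.0$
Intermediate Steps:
$I = - \frac{23}{27}$ ($I = \frac{69}{\left(4 + 5\right)^{2} \left(-1\right)} = \frac{69}{9^{2} \left(-1\right)} = \frac{69}{81 \left(-1\right)} = \frac{69}{-81} = 69 \left(- \frac{1}{81}\right) = - \frac{23}{27} \approx -0.85185$)
$u = - \frac{4154}{27}$ ($u = 9 \left(-17\right) - \frac{23}{27} = -153 - \frac{23}{27} = - \frac{4154}{27} \approx -153.85$)
$\left(u + E{\left(-90,28 \right)}\right) - 13009 = \left(- \frac{4154}{27} + 81\right) - 13009 = - \frac{1967}{27} - 13009 = - \frac{353210}{27}$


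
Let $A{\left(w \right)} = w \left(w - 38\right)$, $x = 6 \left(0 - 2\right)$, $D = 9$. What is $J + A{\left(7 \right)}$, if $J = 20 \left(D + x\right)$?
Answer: $-277$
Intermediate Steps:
$x = -12$ ($x = 6 \left(-2\right) = -12$)
$A{\left(w \right)} = w \left(-38 + w\right)$
$J = -60$ ($J = 20 \left(9 - 12\right) = 20 \left(-3\right) = -60$)
$J + A{\left(7 \right)} = -60 + 7 \left(-38 + 7\right) = -60 + 7 \left(-31\right) = -60 - 217 = -277$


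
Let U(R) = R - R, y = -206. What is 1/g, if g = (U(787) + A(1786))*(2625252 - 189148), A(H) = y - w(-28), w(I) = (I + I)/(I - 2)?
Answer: -15/7595772272 ≈ -1.9748e-9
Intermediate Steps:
w(I) = 2*I/(-2 + I) (w(I) = (2*I)/(-2 + I) = 2*I/(-2 + I))
U(R) = 0
A(H) = -3118/15 (A(H) = -206 - 2*(-28)/(-2 - 28) = -206 - 2*(-28)/(-30) = -206 - 2*(-28)*(-1)/30 = -206 - 1*28/15 = -206 - 28/15 = -3118/15)
g = -7595772272/15 (g = (0 - 3118/15)*(2625252 - 189148) = -3118/15*2436104 = -7595772272/15 ≈ -5.0638e+8)
1/g = 1/(-7595772272/15) = -15/7595772272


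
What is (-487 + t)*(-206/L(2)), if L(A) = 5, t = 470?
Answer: 3502/5 ≈ 700.40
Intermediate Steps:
(-487 + t)*(-206/L(2)) = (-487 + 470)*(-206/5) = -(-3502)/5 = -17*(-206/5) = 3502/5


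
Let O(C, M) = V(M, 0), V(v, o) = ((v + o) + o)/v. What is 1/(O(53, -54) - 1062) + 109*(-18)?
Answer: -2081683/1061 ≈ -1962.0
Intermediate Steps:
V(v, o) = (v + 2*o)/v (V(v, o) = ((o + v) + o)/v = (v + 2*o)/v)
O(C, M) = 1 (O(C, M) = (M + 2*0)/M = (M + 0)/M = M/M = 1)
1/(O(53, -54) - 1062) + 109*(-18) = 1/(1 - 1062) + 109*(-18) = 1/(-1061) - 1962 = -1/1061 - 1962 = -2081683/1061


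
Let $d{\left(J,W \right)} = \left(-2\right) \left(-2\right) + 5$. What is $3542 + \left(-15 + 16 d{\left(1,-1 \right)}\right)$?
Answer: $3671$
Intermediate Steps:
$d{\left(J,W \right)} = 9$ ($d{\left(J,W \right)} = 4 + 5 = 9$)
$3542 + \left(-15 + 16 d{\left(1,-1 \right)}\right) = 3542 + \left(-15 + 16 \cdot 9\right) = 3542 + \left(-15 + 144\right) = 3542 + 129 = 3671$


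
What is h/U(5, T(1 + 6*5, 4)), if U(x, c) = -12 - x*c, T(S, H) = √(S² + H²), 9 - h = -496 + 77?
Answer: 5136/24281 - 2140*√977/24281 ≈ -2.5433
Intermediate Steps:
h = 428 (h = 9 - (-496 + 77) = 9 - 1*(-419) = 9 + 419 = 428)
T(S, H) = √(H² + S²)
U(x, c) = -12 - c*x
h/U(5, T(1 + 6*5, 4)) = 428/(-12 - 1*√(4² + (1 + 6*5)²)*5) = 428/(-12 - 1*√(16 + (1 + 30)²)*5) = 428/(-12 - 1*√(16 + 31²)*5) = 428/(-12 - 1*√(16 + 961)*5) = 428/(-12 - 1*√977*5) = 428/(-12 - 5*√977)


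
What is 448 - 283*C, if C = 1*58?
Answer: -15966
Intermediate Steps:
C = 58
448 - 283*C = 448 - 283*58 = 448 - 16414 = -15966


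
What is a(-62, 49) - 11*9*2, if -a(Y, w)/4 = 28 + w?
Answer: -506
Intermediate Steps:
a(Y, w) = -112 - 4*w (a(Y, w) = -4*(28 + w) = -112 - 4*w)
a(-62, 49) - 11*9*2 = (-112 - 4*49) - 11*9*2 = (-112 - 196) - 99*2 = -308 - 198 = -506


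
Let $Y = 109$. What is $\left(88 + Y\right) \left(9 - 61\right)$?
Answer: $-10244$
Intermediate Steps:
$\left(88 + Y\right) \left(9 - 61\right) = \left(88 + 109\right) \left(9 - 61\right) = 197 \left(-52\right) = -10244$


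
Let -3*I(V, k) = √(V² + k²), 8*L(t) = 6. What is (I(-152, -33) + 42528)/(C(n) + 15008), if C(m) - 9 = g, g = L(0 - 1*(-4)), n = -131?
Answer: 170112/60071 - 4*√24193/180213 ≈ 2.8284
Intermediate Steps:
L(t) = ¾ (L(t) = (⅛)*6 = ¾)
I(V, k) = -√(V² + k²)/3
g = ¾ ≈ 0.75000
C(m) = 39/4 (C(m) = 9 + ¾ = 39/4)
(I(-152, -33) + 42528)/(C(n) + 15008) = (-√((-152)² + (-33)²)/3 + 42528)/(39/4 + 15008) = (-√(23104 + 1089)/3 + 42528)/(60071/4) = (-√24193/3 + 42528)*(4/60071) = (42528 - √24193/3)*(4/60071) = 170112/60071 - 4*√24193/180213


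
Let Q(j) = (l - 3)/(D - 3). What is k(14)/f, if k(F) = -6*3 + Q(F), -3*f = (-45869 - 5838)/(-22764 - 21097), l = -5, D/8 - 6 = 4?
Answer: 183426702/3981439 ≈ 46.070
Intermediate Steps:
D = 80 (D = 48 + 8*4 = 48 + 32 = 80)
f = -51707/131583 (f = -(-45869 - 5838)/(3*(-22764 - 21097)) = -(-51707)/(3*(-43861)) = -(-51707)*(-1)/(3*43861) = -⅓*51707/43861 = -51707/131583 ≈ -0.39296)
Q(j) = -8/77 (Q(j) = (-5 - 3)/(80 - 3) = -8/77)
k(F) = -1394/77 (k(F) = -6*3 - 8/77 = -18 - 8/77 = -1394/77)
k(14)/f = -1394/(77*(-51707/131583)) = -1394/77*(-131583/51707) = 183426702/3981439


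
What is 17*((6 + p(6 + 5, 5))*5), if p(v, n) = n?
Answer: 935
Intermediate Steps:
17*((6 + p(6 + 5, 5))*5) = 17*((6 + 5)*5) = 17*(11*5) = 17*55 = 935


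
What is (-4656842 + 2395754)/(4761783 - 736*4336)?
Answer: -2261088/1570487 ≈ -1.4397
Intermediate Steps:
(-4656842 + 2395754)/(4761783 - 736*4336) = -2261088/(4761783 - 3191296) = -2261088/1570487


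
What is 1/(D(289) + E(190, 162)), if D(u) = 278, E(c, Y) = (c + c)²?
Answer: 1/144678 ≈ 6.9119e-6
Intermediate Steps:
E(c, Y) = 4*c² (E(c, Y) = (2*c)² = 4*c²)
1/(D(289) + E(190, 162)) = 1/(278 + 4*190²) = 1/(278 + 4*36100) = 1/(278 + 144400) = 1/144678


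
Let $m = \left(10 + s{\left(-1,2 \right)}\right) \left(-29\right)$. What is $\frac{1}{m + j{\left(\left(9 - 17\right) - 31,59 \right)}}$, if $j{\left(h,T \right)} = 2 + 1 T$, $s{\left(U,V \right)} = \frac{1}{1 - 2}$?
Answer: $- \frac{1}{200} \approx -0.005$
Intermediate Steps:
$s{\left(U,V \right)} = -1$ ($s{\left(U,V \right)} = \frac{1}{-1} = -1$)
$j{\left(h,T \right)} = 2 + T$
$m = -261$ ($m = \left(10 - 1\right) \left(-29\right) = 9 \left(-29\right) = -261$)
$\frac{1}{m + j{\left(\left(9 - 17\right) - 31,59 \right)}} = \frac{1}{-261 + \left(2 + 59\right)} = \frac{1}{-261 + 61} = \frac{1}{-200} = - \frac{1}{200}$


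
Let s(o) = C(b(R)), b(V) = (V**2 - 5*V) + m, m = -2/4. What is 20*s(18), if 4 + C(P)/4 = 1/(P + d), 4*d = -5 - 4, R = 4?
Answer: -8960/27 ≈ -331.85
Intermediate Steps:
m = -1/2 (m = -2*1/4 = -1/2 ≈ -0.50000)
d = -9/4 (d = (-5 - 4)/4 = (1/4)*(-9) = -9/4 ≈ -2.2500)
b(V) = -1/2 + V**2 - 5*V (b(V) = (V**2 - 5*V) - 1/2 = -1/2 + V**2 - 5*V)
C(P) = -16 + 4/(-9/4 + P) (C(P) = -16 + 4/(P - 9/4) = -16 + 4/(-9/4 + P))
s(o) = -448/27 (s(o) = 32*(5 - 2*(-1/2 + 4**2 - 5*4))/(-9 + 4*(-1/2 + 4**2 - 5*4)) = 32*(5 - 2*(-1/2 + 16 - 20))/(-9 + 4*(-1/2 + 16 - 20)) = 32*(5 - 2*(-9/2))/(-9 + 4*(-9/2)) = 32*(5 + 9)/(-9 - 18) = 32*14/(-27) = 32*(-1/27)*14 = -448/27)
20*s(18) = 20*(-448/27) = -8960/27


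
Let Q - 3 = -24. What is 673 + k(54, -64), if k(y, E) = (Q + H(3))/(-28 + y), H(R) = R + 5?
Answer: 1345/2 ≈ 672.50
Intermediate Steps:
H(R) = 5 + R
Q = -21 (Q = 3 - 24 = -21)
k(y, E) = -13/(-28 + y) (k(y, E) = (-21 + (5 + 3))/(-28 + y) = (-21 + 8)/(-28 + y) = -13/(-28 + y))
673 + k(54, -64) = 673 - 13/(-28 + 54) = 673 - 13/26 = 673 - 13*1/26 = 673 - ½ = 1345/2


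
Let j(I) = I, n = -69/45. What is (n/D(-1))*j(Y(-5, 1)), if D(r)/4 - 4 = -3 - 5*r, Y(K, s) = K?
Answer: 23/72 ≈ 0.31944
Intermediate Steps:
n = -23/15 (n = -69*1/45 = -23/15 ≈ -1.5333)
D(r) = 4 - 20*r (D(r) = 16 + 4*(-3 - 5*r) = 16 + (-12 - 20*r) = 4 - 20*r)
(n/D(-1))*j(Y(-5, 1)) = -23/(15*(4 - 20*(-1)))*(-5) = -23/(15*(4 + 20))*(-5) = -23/15/24*(-5) = -23/15*1/24*(-5) = -23/360*(-5) = 23/72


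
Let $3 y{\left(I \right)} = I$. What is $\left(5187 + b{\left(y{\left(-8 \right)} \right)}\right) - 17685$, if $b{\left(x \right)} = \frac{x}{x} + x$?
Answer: $- \frac{37499}{3} \approx -12500.0$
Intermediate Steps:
$y{\left(I \right)} = \frac{I}{3}$
$b{\left(x \right)} = 1 + x$
$\left(5187 + b{\left(y{\left(-8 \right)} \right)}\right) - 17685 = \left(5187 + \left(1 + \frac{1}{3} \left(-8\right)\right)\right) - 17685 = \left(5187 + \left(1 - \frac{8}{3}\right)\right) - 17685 = \left(5187 - \frac{5}{3}\right) - 17685 = \frac{15556}{3} - 17685 = - \frac{37499}{3}$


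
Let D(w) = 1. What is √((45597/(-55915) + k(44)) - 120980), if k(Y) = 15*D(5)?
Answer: 2*I*√94549519182095/55915 ≈ 347.8*I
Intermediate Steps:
k(Y) = 15 (k(Y) = 15*1 = 15)
√((45597/(-55915) + k(44)) - 120980) = √((45597/(-55915) + 15) - 120980) = √((45597*(-1/55915) + 15) - 120980) = √((-45597/55915 + 15) - 120980) = √(793128/55915 - 120980) = √(-6763803572/55915) = 2*I*√94549519182095/55915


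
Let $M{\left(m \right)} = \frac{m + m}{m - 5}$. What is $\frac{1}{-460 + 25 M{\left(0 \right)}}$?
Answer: $- \frac{1}{460} \approx -0.0021739$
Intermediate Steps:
$M{\left(m \right)} = \frac{2 m}{-5 + m}$
$\frac{1}{-460 + 25 M{\left(0 \right)}} = \frac{1}{-460 + 25 \cdot 2 \cdot 0 \frac{1}{-5 + 0}} = \frac{1}{-460 + 25 \cdot 2 \cdot 0 \frac{1}{-5}} = \frac{1}{-460 + 25 \cdot 2 \cdot 0 \left(- \frac{1}{5}\right)} = \frac{1}{-460 + 25 \cdot 0} = \frac{1}{-460 + 0} = \frac{1}{-460} = - \frac{1}{460}$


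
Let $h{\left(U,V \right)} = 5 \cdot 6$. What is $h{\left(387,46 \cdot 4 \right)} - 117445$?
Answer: $-117415$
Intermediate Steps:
$h{\left(U,V \right)} = 30$
$h{\left(387,46 \cdot 4 \right)} - 117445 = 30 - 117445 = -117415$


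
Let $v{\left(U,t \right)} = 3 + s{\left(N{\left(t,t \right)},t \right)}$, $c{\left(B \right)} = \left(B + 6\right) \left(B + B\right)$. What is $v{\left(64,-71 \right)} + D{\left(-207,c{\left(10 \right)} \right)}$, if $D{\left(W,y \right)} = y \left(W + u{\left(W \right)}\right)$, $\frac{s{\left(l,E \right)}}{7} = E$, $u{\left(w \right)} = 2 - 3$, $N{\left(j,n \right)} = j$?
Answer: $-67054$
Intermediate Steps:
$u{\left(w \right)} = -1$
$s{\left(l,E \right)} = 7 E$
$c{\left(B \right)} = 2 B \left(6 + B\right)$ ($c{\left(B \right)} = \left(6 + B\right) 2 B = 2 B \left(6 + B\right)$)
$v{\left(U,t \right)} = 3 + 7 t$
$D{\left(W,y \right)} = y \left(-1 + W\right)$ ($D{\left(W,y \right)} = y \left(W - 1\right) = y \left(-1 + W\right)$)
$v{\left(64,-71 \right)} + D{\left(-207,c{\left(10 \right)} \right)} = \left(3 + 7 \left(-71\right)\right) + 2 \cdot 10 \left(6 + 10\right) \left(-1 - 207\right) = \left(3 - 497\right) + 2 \cdot 10 \cdot 16 \left(-208\right) = -494 + 320 \left(-208\right) = -494 - 66560 = -67054$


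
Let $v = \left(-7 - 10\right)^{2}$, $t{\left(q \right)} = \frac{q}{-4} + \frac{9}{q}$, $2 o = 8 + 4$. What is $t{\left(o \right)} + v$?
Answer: $289$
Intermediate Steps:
$o = 6$ ($o = \frac{8 + 4}{2} = \frac{1}{2} \cdot 12 = 6$)
$t{\left(q \right)} = \frac{9}{q} - \frac{q}{4}$ ($t{\left(q \right)} = q \left(- \frac{1}{4}\right) + \frac{9}{q} = - \frac{q}{4} + \frac{9}{q} = \frac{9}{q} - \frac{q}{4}$)
$v = 289$ ($v = \left(-17\right)^{2} = 289$)
$t{\left(o \right)} + v = \left(\frac{9}{6} - \frac{3}{2}\right) + 289 = \left(9 \cdot \frac{1}{6} - \frac{3}{2}\right) + 289 = \left(\frac{3}{2} - \frac{3}{2}\right) + 289 = 0 + 289 = 289$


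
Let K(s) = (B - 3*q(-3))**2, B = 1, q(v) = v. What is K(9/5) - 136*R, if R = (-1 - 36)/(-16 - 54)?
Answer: 984/35 ≈ 28.114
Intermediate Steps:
K(s) = 100 (K(s) = (1 - 3*(-3))**2 = (1 + 9)**2 = 10**2 = 100)
R = 37/70 (R = -37/(-70) = -37*(-1/70) = 37/70 ≈ 0.52857)
K(9/5) - 136*R = 100 - 136*37/70 = 100 - 2516/35 = 984/35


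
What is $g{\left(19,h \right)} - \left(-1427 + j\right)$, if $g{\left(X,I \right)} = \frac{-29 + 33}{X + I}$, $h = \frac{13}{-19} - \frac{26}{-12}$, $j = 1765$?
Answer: $- \frac{788774}{2335} \approx -337.8$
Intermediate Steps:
$h = \frac{169}{114}$ ($h = 13 \left(- \frac{1}{19}\right) - - \frac{13}{6} = - \frac{13}{19} + \frac{13}{6} = \frac{169}{114} \approx 1.4825$)
$g{\left(X,I \right)} = \frac{4}{I + X}$
$g{\left(19,h \right)} - \left(-1427 + j\right) = \frac{4}{\frac{169}{114} + 19} - \left(-1427 + 1765\right) = \frac{4}{\frac{2335}{114}} - 338 = 4 \cdot \frac{114}{2335} - 338 = \frac{456}{2335} - 338 = - \frac{788774}{2335}$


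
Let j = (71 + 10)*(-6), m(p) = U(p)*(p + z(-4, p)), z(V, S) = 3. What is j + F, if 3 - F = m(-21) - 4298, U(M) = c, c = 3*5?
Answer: 4085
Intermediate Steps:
c = 15
U(M) = 15
m(p) = 45 + 15*p (m(p) = 15*(p + 3) = 15*(3 + p) = 45 + 15*p)
F = 4571 (F = 3 - ((45 + 15*(-21)) - 4298) = 3 - ((45 - 315) - 4298) = 3 - (-270 - 4298) = 3 - 1*(-4568) = 3 + 4568 = 4571)
j = -486 (j = 81*(-6) = -486)
j + F = -486 + 4571 = 4085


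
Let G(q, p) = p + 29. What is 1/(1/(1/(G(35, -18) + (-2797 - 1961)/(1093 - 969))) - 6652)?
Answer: -62/414121 ≈ -0.00014971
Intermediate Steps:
G(q, p) = 29 + p
1/(1/(1/(G(35, -18) + (-2797 - 1961)/(1093 - 969))) - 6652) = 1/(1/(1/((29 - 18) + (-2797 - 1961)/(1093 - 969))) - 6652) = 1/(1/(1/(11 - 4758/124)) - 6652) = 1/(1/(1/(11 - 4758*1/124)) - 6652) = 1/(1/(1/(11 - 2379/62)) - 6652) = 1/(1/(1/(-1697/62)) - 6652) = 1/(1/(-62/1697) - 6652) = 1/(-1697/62 - 6652) = 1/(-414121/62) = -62/414121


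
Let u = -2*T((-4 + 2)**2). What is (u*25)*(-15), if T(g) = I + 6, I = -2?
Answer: 3000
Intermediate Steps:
T(g) = 4 (T(g) = -2 + 6 = 4)
u = -8 (u = -2*4 = -8)
(u*25)*(-15) = -8*25*(-15) = -200*(-15) = 3000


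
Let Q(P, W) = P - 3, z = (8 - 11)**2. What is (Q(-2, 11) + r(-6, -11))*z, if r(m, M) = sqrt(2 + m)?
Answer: -45 + 18*I ≈ -45.0 + 18.0*I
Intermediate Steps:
z = 9 (z = (-3)**2 = 9)
Q(P, W) = -3 + P
(Q(-2, 11) + r(-6, -11))*z = ((-3 - 2) + sqrt(2 - 6))*9 = (-5 + sqrt(-4))*9 = (-5 + 2*I)*9 = -45 + 18*I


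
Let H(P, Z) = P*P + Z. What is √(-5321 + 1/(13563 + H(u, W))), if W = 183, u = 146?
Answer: I*√6541338558862/35062 ≈ 72.945*I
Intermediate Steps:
H(P, Z) = Z + P² (H(P, Z) = P² + Z = Z + P²)
√(-5321 + 1/(13563 + H(u, W))) = √(-5321 + 1/(13563 + (183 + 146²))) = √(-5321 + 1/(13563 + (183 + 21316))) = √(-5321 + 1/(13563 + 21499)) = √(-5321 + 1/35062) = √(-186564901/35062) = I*√6541338558862/35062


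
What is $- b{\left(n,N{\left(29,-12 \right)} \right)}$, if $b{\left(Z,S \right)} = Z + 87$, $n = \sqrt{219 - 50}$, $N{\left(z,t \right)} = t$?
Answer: $-100$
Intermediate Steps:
$n = 13$ ($n = \sqrt{169} = 13$)
$b{\left(Z,S \right)} = 87 + Z$
$- b{\left(n,N{\left(29,-12 \right)} \right)} = - (87 + 13) = \left(-1\right) 100 = -100$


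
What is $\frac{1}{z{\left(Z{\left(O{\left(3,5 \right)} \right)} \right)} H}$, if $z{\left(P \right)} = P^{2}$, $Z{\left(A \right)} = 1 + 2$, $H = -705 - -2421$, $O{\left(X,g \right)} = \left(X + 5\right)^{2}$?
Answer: $\frac{1}{15444} \approx 6.475 \cdot 10^{-5}$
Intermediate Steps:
$O{\left(X,g \right)} = \left(5 + X\right)^{2}$
$H = 1716$ ($H = -705 + 2421 = 1716$)
$Z{\left(A \right)} = 3$
$\frac{1}{z{\left(Z{\left(O{\left(3,5 \right)} \right)} \right)} H} = \frac{1}{3^{2} \cdot 1716} = \frac{1}{9 \cdot 1716} = \frac{1}{15444}$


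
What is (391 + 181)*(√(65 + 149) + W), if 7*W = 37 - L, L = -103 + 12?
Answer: 73216/7 + 572*√214 ≈ 18827.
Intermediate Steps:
L = -91
W = 128/7 (W = (37 - 1*(-91))/7 = (37 + 91)/7 = (⅐)*128 = 128/7 ≈ 18.286)
(391 + 181)*(√(65 + 149) + W) = (391 + 181)*(√(65 + 149) + 128/7) = 572*(√214 + 128/7) = 572*(128/7 + √214) = 73216/7 + 572*√214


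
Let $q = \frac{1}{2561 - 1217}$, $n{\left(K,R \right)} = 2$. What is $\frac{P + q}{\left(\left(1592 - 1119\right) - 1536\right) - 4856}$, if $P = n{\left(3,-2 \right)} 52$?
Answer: $- \frac{139777}{7955136} \approx -0.017571$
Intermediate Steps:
$q = \frac{1}{1344}$ ($q = \frac{1}{2561 + \left(-2019 + 802\right)} = \frac{1}{2561 - 1217} = \frac{1}{1344} \approx 0.00074405$)
$P = 104$ ($P = 2 \cdot 52 = 104$)
$\frac{P + q}{\left(\left(1592 - 1119\right) - 1536\right) - 4856} = \frac{104 + \frac{1}{1344}}{\left(\left(1592 - 1119\right) - 1536\right) - 4856} = \frac{139777}{1344 \left(\left(473 - 1536\right) - 4856\right)} = \frac{139777}{1344 \left(-1063 - 4856\right)} = \frac{139777}{1344 \left(-5919\right)} = \frac{139777}{1344} \left(- \frac{1}{5919}\right) = - \frac{139777}{7955136}$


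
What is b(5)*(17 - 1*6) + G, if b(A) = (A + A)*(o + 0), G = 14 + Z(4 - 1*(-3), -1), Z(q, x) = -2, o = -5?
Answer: -538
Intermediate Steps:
G = 12 (G = 14 - 2 = 12)
b(A) = -10*A (b(A) = (A + A)*(-5 + 0) = (2*A)*(-5) = -10*A)
b(5)*(17 - 1*6) + G = (-10*5)*(17 - 1*6) + 12 = -50*(17 - 6) + 12 = -50*11 + 12 = -550 + 12 = -538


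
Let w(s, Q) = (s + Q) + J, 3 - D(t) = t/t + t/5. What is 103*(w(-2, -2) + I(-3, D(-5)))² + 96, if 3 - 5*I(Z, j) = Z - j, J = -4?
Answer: 101383/25 ≈ 4055.3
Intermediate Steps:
D(t) = 2 - t/5 (D(t) = 3 - (t/t + t/5) = 3 - (1 + t*(⅕)) = 3 - (1 + t/5) = 3 + (-1 - t/5) = 2 - t/5)
I(Z, j) = ⅗ - Z/5 + j/5 (I(Z, j) = ⅗ - (Z - j)/5 = ⅗ + (-Z/5 + j/5) = ⅗ - Z/5 + j/5)
w(s, Q) = -4 + Q + s (w(s, Q) = (s + Q) - 4 = (Q + s) - 4 = -4 + Q + s)
103*(w(-2, -2) + I(-3, D(-5)))² + 96 = 103*((-4 - 2 - 2) + (⅗ - ⅕*(-3) + (2 - ⅕*(-5))/5))² + 96 = 103*(-8 + (⅗ + ⅗ + (2 + 1)/5))² + 96 = 103*(-8 + (⅗ + ⅗ + (⅕)*3))² + 96 = 103*(-8 + (⅗ + ⅗ + ⅗))² + 96 = 103*(-8 + 9/5)² + 96 = 103*(-31/5)² + 96 = 103*(961/25) + 96 = 98983/25 + 96 = 101383/25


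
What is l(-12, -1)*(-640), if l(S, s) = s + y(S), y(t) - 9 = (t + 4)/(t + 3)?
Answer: -51200/9 ≈ -5688.9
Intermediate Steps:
y(t) = 9 + (4 + t)/(3 + t) (y(t) = 9 + (t + 4)/(t + 3) = 9 + (4 + t)/(3 + t))
l(S, s) = s + (31 + 10*S)/(3 + S)
l(-12, -1)*(-640) = ((31 + 10*(-12) - (3 - 12))/(3 - 12))*(-640) = ((31 - 120 - 1*(-9))/(-9))*(-640) = -(31 - 120 + 9)/9*(-640) = -⅑*(-80)*(-640) = (80/9)*(-640) = -51200/9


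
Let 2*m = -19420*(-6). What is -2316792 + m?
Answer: -2258532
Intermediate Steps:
m = 58260 (m = (-19420*(-6))/2 = (½)*116520 = 58260)
-2316792 + m = -2316792 + 58260 = -2258532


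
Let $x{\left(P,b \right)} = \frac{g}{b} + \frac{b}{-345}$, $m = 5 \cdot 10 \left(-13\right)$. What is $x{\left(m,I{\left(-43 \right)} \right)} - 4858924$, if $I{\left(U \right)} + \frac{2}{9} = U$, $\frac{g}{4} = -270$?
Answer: $- \frac{5868796726859}{1207845} \approx -4.8589 \cdot 10^{6}$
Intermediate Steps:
$g = -1080$ ($g = 4 \left(-270\right) = -1080$)
$I{\left(U \right)} = - \frac{2}{9} + U$
$m = -650$ ($m = 50 \left(-13\right) = -650$)
$x{\left(P,b \right)} = - \frac{1080}{b} - \frac{b}{345}$ ($x{\left(P,b \right)} = - \frac{1080}{b} + \frac{b}{-345} = - \frac{1080}{b} + b \left(- \frac{1}{345}\right) = - \frac{1080}{b} - \frac{b}{345}$)
$x{\left(m,I{\left(-43 \right)} \right)} - 4858924 = \left(- \frac{1080}{- \frac{2}{9} - 43} - \frac{- \frac{2}{9} - 43}{345}\right) - 4858924 = \left(- \frac{1080}{- \frac{389}{9}} - - \frac{389}{3105}\right) - 4858924 = \left(\left(-1080\right) \left(- \frac{9}{389}\right) + \frac{389}{3105}\right) - 4858924 = \left(\frac{9720}{389} + \frac{389}{3105}\right) - 4858924 = \frac{30331921}{1207845} - 4858924 = - \frac{5868796726859}{1207845}$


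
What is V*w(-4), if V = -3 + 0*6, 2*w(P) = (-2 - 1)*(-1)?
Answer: -9/2 ≈ -4.5000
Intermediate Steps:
w(P) = 3/2 (w(P) = ((-2 - 1)*(-1))/2 = (-3*(-1))/2 = (1/2)*3 = 3/2)
V = -3 (V = -3 + 0 = -3)
V*w(-4) = -3*3/2 = -9/2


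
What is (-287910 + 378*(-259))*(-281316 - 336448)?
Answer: 238340764368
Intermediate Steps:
(-287910 + 378*(-259))*(-281316 - 336448) = (-287910 - 97902)*(-617764) = -385812*(-617764) = 238340764368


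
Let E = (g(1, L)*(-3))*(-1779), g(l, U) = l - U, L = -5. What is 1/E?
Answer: 1/32022 ≈ 3.1229e-5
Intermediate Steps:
E = 32022 (E = ((1 - 1*(-5))*(-3))*(-1779) = ((1 + 5)*(-3))*(-1779) = (6*(-3))*(-1779) = -18*(-1779) = 32022)
1/E = 1/32022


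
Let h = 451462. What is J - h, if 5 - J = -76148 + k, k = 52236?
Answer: -427545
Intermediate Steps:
J = 23917 (J = 5 - (-76148 + 52236) = 5 - 1*(-23912) = 5 + 23912 = 23917)
J - h = 23917 - 1*451462 = 23917 - 451462 = -427545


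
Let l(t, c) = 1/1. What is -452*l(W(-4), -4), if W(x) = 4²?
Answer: -452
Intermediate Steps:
W(x) = 16
l(t, c) = 1
-452*l(W(-4), -4) = -452*1 = -452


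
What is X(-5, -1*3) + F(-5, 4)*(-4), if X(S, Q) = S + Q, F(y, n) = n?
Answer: -24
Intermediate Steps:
X(S, Q) = Q + S
X(-5, -1*3) + F(-5, 4)*(-4) = (-1*3 - 5) + 4*(-4) = (-3 - 5) - 16 = -8 - 16 = -24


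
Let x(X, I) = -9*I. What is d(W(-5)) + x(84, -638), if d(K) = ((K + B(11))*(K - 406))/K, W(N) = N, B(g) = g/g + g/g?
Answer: 27477/5 ≈ 5495.4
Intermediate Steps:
B(g) = 2 (B(g) = 1 + 1 = 2)
d(K) = (-406 + K)*(2 + K)/K (d(K) = ((K + 2)*(K - 406))/K = ((2 + K)*(-406 + K))/K = ((-406 + K)*(2 + K))/K = (-406 + K)*(2 + K)/K)
d(W(-5)) + x(84, -638) = (-404 - 5 - 812/(-5)) - 9*(-638) = (-404 - 5 - 812*(-⅕)) + 5742 = (-404 - 5 + 812/5) + 5742 = -1233/5 + 5742 = 27477/5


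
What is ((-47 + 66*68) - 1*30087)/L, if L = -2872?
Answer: 12823/1436 ≈ 8.9297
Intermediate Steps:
((-47 + 66*68) - 1*30087)/L = ((-47 + 66*68) - 1*30087)/(-2872) = ((-47 + 4488) - 30087)*(-1/2872) = (4441 - 30087)*(-1/2872) = -25646*(-1/2872) = 12823/1436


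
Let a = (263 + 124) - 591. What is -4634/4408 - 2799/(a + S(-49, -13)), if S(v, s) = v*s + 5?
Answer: -1197307/160892 ≈ -7.4417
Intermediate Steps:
S(v, s) = 5 + s*v (S(v, s) = s*v + 5 = 5 + s*v)
a = -204 (a = 387 - 591 = -204)
-4634/4408 - 2799/(a + S(-49, -13)) = -4634/4408 - 2799/(-204 + (5 - 13*(-49))) = -4634*1/4408 - 2799/(-204 + (5 + 637)) = -2317/2204 - 2799/(-204 + 642) = -2317/2204 - 2799/438 = -2317/2204 - 2799*1/438 = -2317/2204 - 933/146 = -1197307/160892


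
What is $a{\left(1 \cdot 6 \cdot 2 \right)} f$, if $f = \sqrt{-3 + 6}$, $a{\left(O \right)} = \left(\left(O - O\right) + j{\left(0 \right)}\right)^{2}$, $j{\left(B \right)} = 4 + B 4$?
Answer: $16 \sqrt{3} \approx 27.713$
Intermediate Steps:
$j{\left(B \right)} = 4 + 4 B$
$a{\left(O \right)} = 16$ ($a{\left(O \right)} = \left(\left(O - O\right) + \left(4 + 4 \cdot 0\right)\right)^{2} = \left(0 + \left(4 + 0\right)\right)^{2} = \left(0 + 4\right)^{2} = 4^{2} = 16$)
$f = \sqrt{3} \approx 1.732$
$a{\left(1 \cdot 6 \cdot 2 \right)} f = 16 \sqrt{3}$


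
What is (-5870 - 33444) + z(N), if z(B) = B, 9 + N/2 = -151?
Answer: -39634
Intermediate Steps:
N = -320 (N = -18 + 2*(-151) = -18 - 302 = -320)
(-5870 - 33444) + z(N) = (-5870 - 33444) - 320 = -39314 - 320 = -39634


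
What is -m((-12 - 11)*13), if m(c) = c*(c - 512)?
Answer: -242489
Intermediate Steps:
m(c) = c*(-512 + c)
-m((-12 - 11)*13) = -(-12 - 11)*13*(-512 + (-12 - 11)*13) = -(-23*13)*(-512 - 23*13) = -(-299)*(-512 - 299) = -(-299)*(-811) = -1*242489 = -242489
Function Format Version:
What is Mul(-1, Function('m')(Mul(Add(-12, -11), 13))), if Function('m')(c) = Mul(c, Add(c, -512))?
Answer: -242489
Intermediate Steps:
Function('m')(c) = Mul(c, Add(-512, c))
Mul(-1, Function('m')(Mul(Add(-12, -11), 13))) = Mul(-1, Mul(Mul(Add(-12, -11), 13), Add(-512, Mul(Add(-12, -11), 13)))) = Mul(-1, Mul(Mul(-23, 13), Add(-512, Mul(-23, 13)))) = Mul(-1, Mul(-299, Add(-512, -299))) = Mul(-1, Mul(-299, -811)) = Mul(-1, 242489) = -242489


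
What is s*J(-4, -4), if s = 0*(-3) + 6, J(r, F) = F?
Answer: -24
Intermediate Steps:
s = 6 (s = 0 + 6 = 6)
s*J(-4, -4) = 6*(-4) = -24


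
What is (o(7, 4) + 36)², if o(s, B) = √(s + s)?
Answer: (36 + √14)² ≈ 1579.4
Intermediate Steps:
o(s, B) = √2*√s (o(s, B) = √(2*s) = √2*√s)
(o(7, 4) + 36)² = (√2*√7 + 36)² = (√14 + 36)² = (36 + √14)²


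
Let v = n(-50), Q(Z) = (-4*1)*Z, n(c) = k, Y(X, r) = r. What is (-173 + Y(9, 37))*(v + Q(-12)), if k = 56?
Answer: -14144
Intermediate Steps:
n(c) = 56
Q(Z) = -4*Z
v = 56
(-173 + Y(9, 37))*(v + Q(-12)) = (-173 + 37)*(56 - 4*(-12)) = -136*(56 + 48) = -136*104 = -14144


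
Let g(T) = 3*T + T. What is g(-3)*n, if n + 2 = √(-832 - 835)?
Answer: 24 - 12*I*√1667 ≈ 24.0 - 489.95*I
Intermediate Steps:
g(T) = 4*T
n = -2 + I*√1667 (n = -2 + √(-832 - 835) = -2 + √(-1667) = -2 + I*√1667 ≈ -2.0 + 40.829*I)
g(-3)*n = (4*(-3))*(-2 + I*√1667) = -12*(-2 + I*√1667) = 24 - 12*I*√1667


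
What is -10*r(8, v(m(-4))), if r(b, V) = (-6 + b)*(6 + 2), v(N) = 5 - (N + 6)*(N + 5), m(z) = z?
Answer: -160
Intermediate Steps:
v(N) = 5 - (5 + N)*(6 + N) (v(N) = 5 - (6 + N)*(5 + N) = 5 - (5 + N)*(6 + N))
r(b, V) = -48 + 8*b (r(b, V) = (-6 + b)*8 = -48 + 8*b)
-10*r(8, v(m(-4))) = -10*(-48 + 8*8) = -10*(-48 + 64) = -10*16 = -160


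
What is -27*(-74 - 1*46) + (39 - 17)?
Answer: 3262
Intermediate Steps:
-27*(-74 - 1*46) + (39 - 17) = -27*(-74 - 46) + 22 = -27*(-120) + 22 = 3240 + 22 = 3262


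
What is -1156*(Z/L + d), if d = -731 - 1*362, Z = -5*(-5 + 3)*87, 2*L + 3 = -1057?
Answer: 67066496/53 ≈ 1.2654e+6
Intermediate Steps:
L = -530 (L = -3/2 + (½)*(-1057) = -3/2 - 1057/2 = -530)
Z = 870 (Z = -5*(-2)*87 = 10*87 = 870)
d = -1093 (d = -731 - 362 = -1093)
-1156*(Z/L + d) = -1156*(870/(-530) - 1093) = -1156*(870*(-1/530) - 1093) = -1156*(-87/53 - 1093) = -1156*(-58016/53) = 67066496/53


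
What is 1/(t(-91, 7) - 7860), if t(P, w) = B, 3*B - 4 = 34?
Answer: -3/23542 ≈ -0.00012743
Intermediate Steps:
B = 38/3 (B = 4/3 + (⅓)*34 = 4/3 + 34/3 = 38/3 ≈ 12.667)
t(P, w) = 38/3
1/(t(-91, 7) - 7860) = 1/(38/3 - 7860) = 1/(-23542/3) = -3/23542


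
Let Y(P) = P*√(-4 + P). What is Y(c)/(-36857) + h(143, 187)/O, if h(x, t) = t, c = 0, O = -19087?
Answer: -187/19087 ≈ -0.0097972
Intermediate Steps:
Y(c)/(-36857) + h(143, 187)/O = (0*√(-4 + 0))/(-36857) + 187/(-19087) = (0*√(-4))*(-1/36857) + 187*(-1/19087) = (0*(2*I))*(-1/36857) - 187/19087 = 0*(-1/36857) - 187/19087 = 0 - 187/19087 = -187/19087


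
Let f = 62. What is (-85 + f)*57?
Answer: -1311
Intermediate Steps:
(-85 + f)*57 = (-85 + 62)*57 = -23*57 = -1311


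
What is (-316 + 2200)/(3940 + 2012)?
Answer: 157/496 ≈ 0.31653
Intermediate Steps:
(-316 + 2200)/(3940 + 2012) = 1884/5952 = 1884*(1/5952) = 157/496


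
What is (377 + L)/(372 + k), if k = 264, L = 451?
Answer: 69/53 ≈ 1.3019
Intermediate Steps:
(377 + L)/(372 + k) = (377 + 451)/(372 + 264) = 828/636 = 828*(1/636) = 69/53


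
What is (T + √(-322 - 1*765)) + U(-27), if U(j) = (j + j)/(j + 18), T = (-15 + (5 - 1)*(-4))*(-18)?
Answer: 564 + I*√1087 ≈ 564.0 + 32.97*I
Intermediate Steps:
T = 558 (T = (-15 + 4*(-4))*(-18) = (-15 - 16)*(-18) = -31*(-18) = 558)
U(j) = 2*j/(18 + j) (U(j) = (2*j)/(18 + j) = 2*j/(18 + j))
(T + √(-322 - 1*765)) + U(-27) = (558 + √(-322 - 1*765)) + 2*(-27)/(18 - 27) = (558 + √(-322 - 765)) + 2*(-27)/(-9) = (558 + √(-1087)) + 2*(-27)*(-⅑) = (558 + I*√1087) + 6 = 564 + I*√1087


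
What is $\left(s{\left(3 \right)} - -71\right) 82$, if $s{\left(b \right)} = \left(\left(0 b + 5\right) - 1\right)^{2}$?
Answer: $7134$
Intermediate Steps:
$s{\left(b \right)} = 16$ ($s{\left(b \right)} = \left(\left(0 + 5\right) - 1\right)^{2} = \left(5 - 1\right)^{2} = 4^{2} = 16$)
$\left(s{\left(3 \right)} - -71\right) 82 = \left(16 - -71\right) 82 = \left(16 + 71\right) 82 = 87 \cdot 82 = 7134$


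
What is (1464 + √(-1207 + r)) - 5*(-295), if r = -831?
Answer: 2939 + I*√2038 ≈ 2939.0 + 45.144*I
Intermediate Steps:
(1464 + √(-1207 + r)) - 5*(-295) = (1464 + √(-1207 - 831)) - 5*(-295) = (1464 + √(-2038)) + 1475 = (1464 + I*√2038) + 1475 = 2939 + I*√2038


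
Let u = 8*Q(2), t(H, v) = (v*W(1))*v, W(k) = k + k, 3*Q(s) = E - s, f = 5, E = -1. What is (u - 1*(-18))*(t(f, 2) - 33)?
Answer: -250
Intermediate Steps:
Q(s) = -⅓ - s/3 (Q(s) = (-1 - s)/3 = -⅓ - s/3)
W(k) = 2*k
t(H, v) = 2*v² (t(H, v) = (v*(2*1))*v = (v*2)*v = (2*v)*v = 2*v²)
u = -8 (u = 8*(-⅓ - ⅓*2) = 8*(-⅓ - ⅔) = 8*(-1) = -8)
(u - 1*(-18))*(t(f, 2) - 33) = (-8 - 1*(-18))*(2*2² - 33) = (-8 + 18)*(2*4 - 33) = 10*(8 - 33) = 10*(-25) = -250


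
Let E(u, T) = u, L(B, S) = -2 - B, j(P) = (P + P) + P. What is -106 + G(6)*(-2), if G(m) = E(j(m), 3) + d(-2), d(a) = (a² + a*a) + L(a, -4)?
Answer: -158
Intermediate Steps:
j(P) = 3*P (j(P) = 2*P + P = 3*P)
d(a) = -2 - a + 2*a² (d(a) = (a² + a*a) + (-2 - a) = (a² + a²) + (-2 - a) = 2*a² + (-2 - a) = -2 - a + 2*a²)
G(m) = 8 + 3*m (G(m) = 3*m + (-2 - 1*(-2) + 2*(-2)²) = 3*m + (-2 + 2 + 2*4) = 3*m + (-2 + 2 + 8) = 3*m + 8 = 8 + 3*m)
-106 + G(6)*(-2) = -106 + (8 + 3*6)*(-2) = -106 + (8 + 18)*(-2) = -106 + 26*(-2) = -106 - 52 = -158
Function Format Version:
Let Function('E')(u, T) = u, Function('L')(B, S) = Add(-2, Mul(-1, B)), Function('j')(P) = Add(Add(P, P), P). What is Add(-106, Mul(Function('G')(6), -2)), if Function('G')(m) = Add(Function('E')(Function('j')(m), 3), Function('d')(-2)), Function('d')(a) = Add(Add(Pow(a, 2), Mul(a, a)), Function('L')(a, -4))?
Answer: -158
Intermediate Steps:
Function('j')(P) = Mul(3, P) (Function('j')(P) = Add(Mul(2, P), P) = Mul(3, P))
Function('d')(a) = Add(-2, Mul(-1, a), Mul(2, Pow(a, 2))) (Function('d')(a) = Add(Add(Pow(a, 2), Mul(a, a)), Add(-2, Mul(-1, a))) = Add(Add(Pow(a, 2), Pow(a, 2)), Add(-2, Mul(-1, a))) = Add(Mul(2, Pow(a, 2)), Add(-2, Mul(-1, a))) = Add(-2, Mul(-1, a), Mul(2, Pow(a, 2))))
Function('G')(m) = Add(8, Mul(3, m)) (Function('G')(m) = Add(Mul(3, m), Add(-2, Mul(-1, -2), Mul(2, Pow(-2, 2)))) = Add(Mul(3, m), Add(-2, 2, Mul(2, 4))) = Add(Mul(3, m), Add(-2, 2, 8)) = Add(Mul(3, m), 8) = Add(8, Mul(3, m)))
Add(-106, Mul(Function('G')(6), -2)) = Add(-106, Mul(Add(8, Mul(3, 6)), -2)) = Add(-106, Mul(Add(8, 18), -2)) = Add(-106, Mul(26, -2)) = Add(-106, -52) = -158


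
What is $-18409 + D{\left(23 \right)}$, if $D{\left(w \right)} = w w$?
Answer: $-17880$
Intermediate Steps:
$D{\left(w \right)} = w^{2}$
$-18409 + D{\left(23 \right)} = -18409 + 23^{2} = -18409 + 529 = -17880$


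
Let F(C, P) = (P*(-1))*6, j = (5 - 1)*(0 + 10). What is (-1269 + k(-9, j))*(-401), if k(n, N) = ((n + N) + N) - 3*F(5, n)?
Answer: 545360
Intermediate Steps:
j = 40 (j = 4*10 = 40)
F(C, P) = -6*P (F(C, P) = -P*6 = -6*P)
k(n, N) = 2*N + 19*n (k(n, N) = ((n + N) + N) - (-18)*n = ((N + n) + N) + 18*n = (n + 2*N) + 18*n = 2*N + 19*n)
(-1269 + k(-9, j))*(-401) = (-1269 + (2*40 + 19*(-9)))*(-401) = (-1269 + (80 - 171))*(-401) = (-1269 - 91)*(-401) = -1360*(-401) = 545360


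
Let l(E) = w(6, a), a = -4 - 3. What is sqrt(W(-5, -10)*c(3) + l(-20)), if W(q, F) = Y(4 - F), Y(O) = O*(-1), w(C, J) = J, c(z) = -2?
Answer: sqrt(21) ≈ 4.5826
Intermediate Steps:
a = -7
l(E) = -7
Y(O) = -O
W(q, F) = -4 + F (W(q, F) = -(4 - F) = -4 + F)
sqrt(W(-5, -10)*c(3) + l(-20)) = sqrt((-4 - 10)*(-2) - 7) = sqrt(-14*(-2) - 7) = sqrt(28 - 7) = sqrt(21)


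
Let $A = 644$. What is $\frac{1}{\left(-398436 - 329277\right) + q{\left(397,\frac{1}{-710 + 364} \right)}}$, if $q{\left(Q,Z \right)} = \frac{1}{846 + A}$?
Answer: $- \frac{1490}{1084292369} \approx -1.3742 \cdot 10^{-6}$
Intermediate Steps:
$q{\left(Q,Z \right)} = \frac{1}{1490}$ ($q{\left(Q,Z \right)} = \frac{1}{846 + 644} = \frac{1}{1490}$)
$\frac{1}{\left(-398436 - 329277\right) + q{\left(397,\frac{1}{-710 + 364} \right)}} = \frac{1}{\left(-398436 - 329277\right) + \frac{1}{1490}} = \frac{1}{-727713 + \frac{1}{1490}} = \frac{1}{- \frac{1084292369}{1490}} = - \frac{1490}{1084292369}$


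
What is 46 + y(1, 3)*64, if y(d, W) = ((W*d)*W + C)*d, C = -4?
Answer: 366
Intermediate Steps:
y(d, W) = d*(-4 + d*W²) (y(d, W) = ((W*d)*W - 4)*d = (d*W² - 4)*d = (-4 + d*W²)*d = d*(-4 + d*W²))
46 + y(1, 3)*64 = 46 + (1*(-4 + 1*3²))*64 = 46 + (1*(-4 + 1*9))*64 = 46 + (1*(-4 + 9))*64 = 46 + (1*5)*64 = 46 + 5*64 = 46 + 320 = 366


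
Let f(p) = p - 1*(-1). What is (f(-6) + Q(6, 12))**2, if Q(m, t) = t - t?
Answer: 25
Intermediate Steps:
Q(m, t) = 0
f(p) = 1 + p (f(p) = p + 1 = 1 + p)
(f(-6) + Q(6, 12))**2 = ((1 - 6) + 0)**2 = (-5 + 0)**2 = (-5)**2 = 25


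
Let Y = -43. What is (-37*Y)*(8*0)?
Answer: 0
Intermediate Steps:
(-37*Y)*(8*0) = (-37*(-43))*(8*0) = 1591*0 = 0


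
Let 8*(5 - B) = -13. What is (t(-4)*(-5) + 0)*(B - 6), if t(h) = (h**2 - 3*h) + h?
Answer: -75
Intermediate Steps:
B = 53/8 (B = 5 - 1/8*(-13) = 5 + 13/8 = 53/8 ≈ 6.6250)
t(h) = h**2 - 2*h
(t(-4)*(-5) + 0)*(B - 6) = (-4*(-2 - 4)*(-5) + 0)*(53/8 - 6) = (-4*(-6)*(-5) + 0)*(5/8) = (24*(-5) + 0)*(5/8) = (-120 + 0)*(5/8) = -120*5/8 = -75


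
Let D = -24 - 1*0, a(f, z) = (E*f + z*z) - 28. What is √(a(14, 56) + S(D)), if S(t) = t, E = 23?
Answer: √3406 ≈ 58.361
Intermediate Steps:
a(f, z) = -28 + z² + 23*f (a(f, z) = (23*f + z*z) - 28 = (23*f + z²) - 28 = (z² + 23*f) - 28 = -28 + z² + 23*f)
D = -24 (D = -24 + 0 = -24)
√(a(14, 56) + S(D)) = √((-28 + 56² + 23*14) - 24) = √((-28 + 3136 + 322) - 24) = √(3430 - 24) = √3406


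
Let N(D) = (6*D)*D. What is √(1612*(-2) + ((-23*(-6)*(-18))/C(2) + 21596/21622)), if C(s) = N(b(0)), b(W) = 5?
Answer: 2*I*√2366453314911/54055 ≈ 56.917*I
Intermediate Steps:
N(D) = 6*D²
C(s) = 150 (C(s) = 6*5² = 6*25 = 150)
√(1612*(-2) + ((-23*(-6)*(-18))/C(2) + 21596/21622)) = √(1612*(-2) + ((-23*(-6)*(-18))/150 + 21596/21622)) = √(-3224 + ((138*(-18))*(1/150) + 21596*(1/21622))) = √(-3224 + (-2484*1/150 + 10798/10811)) = √(-3224 + (-414/25 + 10798/10811)) = √(-3224 - 4205804/270275) = √(-875572404/270275) = 2*I*√2366453314911/54055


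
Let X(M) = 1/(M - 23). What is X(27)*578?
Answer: 289/2 ≈ 144.50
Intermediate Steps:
X(M) = 1/(-23 + M)
X(27)*578 = 578/(-23 + 27) = 578/4 = (¼)*578 = 289/2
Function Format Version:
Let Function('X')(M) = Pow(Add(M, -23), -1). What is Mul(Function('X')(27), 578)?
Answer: Rational(289, 2) ≈ 144.50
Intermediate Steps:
Function('X')(M) = Pow(Add(-23, M), -1)
Mul(Function('X')(27), 578) = Mul(Pow(Add(-23, 27), -1), 578) = Mul(Pow(4, -1), 578) = Mul(Rational(1, 4), 578) = Rational(289, 2)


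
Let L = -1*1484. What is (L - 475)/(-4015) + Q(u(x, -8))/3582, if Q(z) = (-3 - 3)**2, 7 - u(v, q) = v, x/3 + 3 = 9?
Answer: 397871/798985 ≈ 0.49797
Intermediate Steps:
x = 18 (x = -9 + 3*9 = -9 + 27 = 18)
u(v, q) = 7 - v
L = -1484
Q(z) = 36 (Q(z) = (-6)**2 = 36)
(L - 475)/(-4015) + Q(u(x, -8))/3582 = (-1484 - 475)/(-4015) + 36/3582 = -1959*(-1/4015) + 36*(1/3582) = 1959/4015 + 2/199 = 397871/798985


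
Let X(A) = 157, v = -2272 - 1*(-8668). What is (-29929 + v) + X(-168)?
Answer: -23376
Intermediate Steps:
v = 6396 (v = -2272 + 8668 = 6396)
(-29929 + v) + X(-168) = (-29929 + 6396) + 157 = -23533 + 157 = -23376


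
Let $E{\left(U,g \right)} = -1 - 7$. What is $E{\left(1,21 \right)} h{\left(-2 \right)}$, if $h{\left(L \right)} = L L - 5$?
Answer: $8$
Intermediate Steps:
$E{\left(U,g \right)} = -8$
$h{\left(L \right)} = -5 + L^{2}$ ($h{\left(L \right)} = L^{2} - 5 = -5 + L^{2}$)
$E{\left(1,21 \right)} h{\left(-2 \right)} = - 8 \left(-5 + \left(-2\right)^{2}\right) = - 8 \left(-5 + 4\right) = \left(-8\right) \left(-1\right) = 8$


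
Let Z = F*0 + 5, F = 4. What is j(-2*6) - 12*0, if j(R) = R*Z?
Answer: -60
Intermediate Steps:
Z = 5 (Z = 4*0 + 5 = 0 + 5 = 5)
j(R) = 5*R (j(R) = R*5 = 5*R)
j(-2*6) - 12*0 = 5*(-2*6) - 12*0 = 5*(-12) + 0 = -60 + 0 = -60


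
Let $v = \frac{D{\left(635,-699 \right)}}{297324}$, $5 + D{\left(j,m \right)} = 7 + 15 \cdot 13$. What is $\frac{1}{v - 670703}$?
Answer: $- \frac{297324}{199416098575} \approx -1.491 \cdot 10^{-6}$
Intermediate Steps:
$D{\left(j,m \right)} = 197$ ($D{\left(j,m \right)} = -5 + \left(7 + 15 \cdot 13\right) = -5 + \left(7 + 195\right) = -5 + 202 = 197$)
$v = \frac{197}{297324} \approx 0.00066258$
$\frac{1}{v - 670703} = \frac{1}{\frac{197}{297324} - 670703} = \frac{1}{- \frac{199416098575}{297324}} = - \frac{297324}{199416098575}$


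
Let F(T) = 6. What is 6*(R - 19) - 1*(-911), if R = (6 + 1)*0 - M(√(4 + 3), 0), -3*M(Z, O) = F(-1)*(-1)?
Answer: 785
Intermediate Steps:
M(Z, O) = 2 (M(Z, O) = -2*(-1) = -⅓*(-6) = 2)
R = -2 (R = (6 + 1)*0 - 1*2 = 7*0 - 2 = 0 - 2 = -2)
6*(R - 19) - 1*(-911) = 6*(-2 - 19) - 1*(-911) = 6*(-21) + 911 = -126 + 911 = 785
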